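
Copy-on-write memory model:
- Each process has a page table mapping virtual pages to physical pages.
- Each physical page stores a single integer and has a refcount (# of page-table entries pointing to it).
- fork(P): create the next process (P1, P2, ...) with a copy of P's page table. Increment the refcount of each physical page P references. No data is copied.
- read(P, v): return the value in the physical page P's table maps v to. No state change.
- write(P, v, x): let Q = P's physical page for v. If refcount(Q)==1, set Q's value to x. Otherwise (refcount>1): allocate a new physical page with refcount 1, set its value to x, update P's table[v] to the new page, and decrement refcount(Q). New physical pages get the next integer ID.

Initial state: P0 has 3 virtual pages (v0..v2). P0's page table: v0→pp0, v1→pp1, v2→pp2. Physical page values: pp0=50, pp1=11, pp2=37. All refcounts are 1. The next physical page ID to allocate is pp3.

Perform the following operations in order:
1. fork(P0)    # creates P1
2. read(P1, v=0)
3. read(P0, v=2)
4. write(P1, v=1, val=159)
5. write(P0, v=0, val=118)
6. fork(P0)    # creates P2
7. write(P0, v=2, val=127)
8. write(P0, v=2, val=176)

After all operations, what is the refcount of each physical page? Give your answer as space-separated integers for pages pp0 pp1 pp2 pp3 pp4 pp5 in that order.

Answer: 1 2 2 1 2 1

Derivation:
Op 1: fork(P0) -> P1. 3 ppages; refcounts: pp0:2 pp1:2 pp2:2
Op 2: read(P1, v0) -> 50. No state change.
Op 3: read(P0, v2) -> 37. No state change.
Op 4: write(P1, v1, 159). refcount(pp1)=2>1 -> COPY to pp3. 4 ppages; refcounts: pp0:2 pp1:1 pp2:2 pp3:1
Op 5: write(P0, v0, 118). refcount(pp0)=2>1 -> COPY to pp4. 5 ppages; refcounts: pp0:1 pp1:1 pp2:2 pp3:1 pp4:1
Op 6: fork(P0) -> P2. 5 ppages; refcounts: pp0:1 pp1:2 pp2:3 pp3:1 pp4:2
Op 7: write(P0, v2, 127). refcount(pp2)=3>1 -> COPY to pp5. 6 ppages; refcounts: pp0:1 pp1:2 pp2:2 pp3:1 pp4:2 pp5:1
Op 8: write(P0, v2, 176). refcount(pp5)=1 -> write in place. 6 ppages; refcounts: pp0:1 pp1:2 pp2:2 pp3:1 pp4:2 pp5:1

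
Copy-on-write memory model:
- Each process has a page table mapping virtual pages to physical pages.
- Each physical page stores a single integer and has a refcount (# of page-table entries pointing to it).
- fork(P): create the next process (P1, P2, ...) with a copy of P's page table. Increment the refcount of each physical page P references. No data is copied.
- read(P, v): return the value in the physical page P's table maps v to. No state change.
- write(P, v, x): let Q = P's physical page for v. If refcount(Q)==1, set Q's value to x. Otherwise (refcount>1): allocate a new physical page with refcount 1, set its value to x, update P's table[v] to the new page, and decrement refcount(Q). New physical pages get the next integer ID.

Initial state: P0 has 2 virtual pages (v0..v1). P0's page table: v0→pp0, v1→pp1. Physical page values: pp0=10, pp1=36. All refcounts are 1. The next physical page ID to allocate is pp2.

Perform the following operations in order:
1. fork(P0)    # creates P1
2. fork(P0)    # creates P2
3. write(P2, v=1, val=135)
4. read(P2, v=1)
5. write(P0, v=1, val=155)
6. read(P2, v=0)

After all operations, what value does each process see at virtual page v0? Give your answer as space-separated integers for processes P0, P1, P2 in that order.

Answer: 10 10 10

Derivation:
Op 1: fork(P0) -> P1. 2 ppages; refcounts: pp0:2 pp1:2
Op 2: fork(P0) -> P2. 2 ppages; refcounts: pp0:3 pp1:3
Op 3: write(P2, v1, 135). refcount(pp1)=3>1 -> COPY to pp2. 3 ppages; refcounts: pp0:3 pp1:2 pp2:1
Op 4: read(P2, v1) -> 135. No state change.
Op 5: write(P0, v1, 155). refcount(pp1)=2>1 -> COPY to pp3. 4 ppages; refcounts: pp0:3 pp1:1 pp2:1 pp3:1
Op 6: read(P2, v0) -> 10. No state change.
P0: v0 -> pp0 = 10
P1: v0 -> pp0 = 10
P2: v0 -> pp0 = 10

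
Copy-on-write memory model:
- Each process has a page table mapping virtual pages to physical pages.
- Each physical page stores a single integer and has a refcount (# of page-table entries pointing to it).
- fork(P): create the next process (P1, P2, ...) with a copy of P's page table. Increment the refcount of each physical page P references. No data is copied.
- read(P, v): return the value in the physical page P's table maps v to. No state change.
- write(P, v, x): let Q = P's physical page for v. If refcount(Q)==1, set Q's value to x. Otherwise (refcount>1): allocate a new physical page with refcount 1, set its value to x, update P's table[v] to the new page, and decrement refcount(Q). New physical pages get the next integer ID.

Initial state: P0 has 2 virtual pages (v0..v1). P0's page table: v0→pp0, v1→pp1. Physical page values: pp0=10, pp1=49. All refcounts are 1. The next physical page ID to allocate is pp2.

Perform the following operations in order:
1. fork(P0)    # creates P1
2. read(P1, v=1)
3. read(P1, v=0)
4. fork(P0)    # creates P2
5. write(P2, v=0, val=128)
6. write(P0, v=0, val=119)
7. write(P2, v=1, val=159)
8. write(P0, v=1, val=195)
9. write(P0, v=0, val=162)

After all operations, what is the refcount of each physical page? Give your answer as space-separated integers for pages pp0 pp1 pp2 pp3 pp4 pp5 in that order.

Op 1: fork(P0) -> P1. 2 ppages; refcounts: pp0:2 pp1:2
Op 2: read(P1, v1) -> 49. No state change.
Op 3: read(P1, v0) -> 10. No state change.
Op 4: fork(P0) -> P2. 2 ppages; refcounts: pp0:3 pp1:3
Op 5: write(P2, v0, 128). refcount(pp0)=3>1 -> COPY to pp2. 3 ppages; refcounts: pp0:2 pp1:3 pp2:1
Op 6: write(P0, v0, 119). refcount(pp0)=2>1 -> COPY to pp3. 4 ppages; refcounts: pp0:1 pp1:3 pp2:1 pp3:1
Op 7: write(P2, v1, 159). refcount(pp1)=3>1 -> COPY to pp4. 5 ppages; refcounts: pp0:1 pp1:2 pp2:1 pp3:1 pp4:1
Op 8: write(P0, v1, 195). refcount(pp1)=2>1 -> COPY to pp5. 6 ppages; refcounts: pp0:1 pp1:1 pp2:1 pp3:1 pp4:1 pp5:1
Op 9: write(P0, v0, 162). refcount(pp3)=1 -> write in place. 6 ppages; refcounts: pp0:1 pp1:1 pp2:1 pp3:1 pp4:1 pp5:1

Answer: 1 1 1 1 1 1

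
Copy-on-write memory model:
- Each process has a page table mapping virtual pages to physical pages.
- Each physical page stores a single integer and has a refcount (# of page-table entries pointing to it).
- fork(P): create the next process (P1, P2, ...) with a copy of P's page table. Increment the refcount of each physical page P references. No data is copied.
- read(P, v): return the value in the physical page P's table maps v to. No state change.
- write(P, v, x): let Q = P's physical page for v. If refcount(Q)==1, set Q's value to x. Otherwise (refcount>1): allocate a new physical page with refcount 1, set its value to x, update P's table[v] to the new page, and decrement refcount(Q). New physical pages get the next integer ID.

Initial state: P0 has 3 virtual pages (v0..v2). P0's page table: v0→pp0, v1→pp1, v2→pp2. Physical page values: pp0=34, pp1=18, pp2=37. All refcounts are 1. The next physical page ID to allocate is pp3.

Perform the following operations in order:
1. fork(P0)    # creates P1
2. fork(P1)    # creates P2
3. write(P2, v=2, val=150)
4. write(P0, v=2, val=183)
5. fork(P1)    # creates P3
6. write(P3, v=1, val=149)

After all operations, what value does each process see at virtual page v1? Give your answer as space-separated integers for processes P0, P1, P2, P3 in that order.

Op 1: fork(P0) -> P1. 3 ppages; refcounts: pp0:2 pp1:2 pp2:2
Op 2: fork(P1) -> P2. 3 ppages; refcounts: pp0:3 pp1:3 pp2:3
Op 3: write(P2, v2, 150). refcount(pp2)=3>1 -> COPY to pp3. 4 ppages; refcounts: pp0:3 pp1:3 pp2:2 pp3:1
Op 4: write(P0, v2, 183). refcount(pp2)=2>1 -> COPY to pp4. 5 ppages; refcounts: pp0:3 pp1:3 pp2:1 pp3:1 pp4:1
Op 5: fork(P1) -> P3. 5 ppages; refcounts: pp0:4 pp1:4 pp2:2 pp3:1 pp4:1
Op 6: write(P3, v1, 149). refcount(pp1)=4>1 -> COPY to pp5. 6 ppages; refcounts: pp0:4 pp1:3 pp2:2 pp3:1 pp4:1 pp5:1
P0: v1 -> pp1 = 18
P1: v1 -> pp1 = 18
P2: v1 -> pp1 = 18
P3: v1 -> pp5 = 149

Answer: 18 18 18 149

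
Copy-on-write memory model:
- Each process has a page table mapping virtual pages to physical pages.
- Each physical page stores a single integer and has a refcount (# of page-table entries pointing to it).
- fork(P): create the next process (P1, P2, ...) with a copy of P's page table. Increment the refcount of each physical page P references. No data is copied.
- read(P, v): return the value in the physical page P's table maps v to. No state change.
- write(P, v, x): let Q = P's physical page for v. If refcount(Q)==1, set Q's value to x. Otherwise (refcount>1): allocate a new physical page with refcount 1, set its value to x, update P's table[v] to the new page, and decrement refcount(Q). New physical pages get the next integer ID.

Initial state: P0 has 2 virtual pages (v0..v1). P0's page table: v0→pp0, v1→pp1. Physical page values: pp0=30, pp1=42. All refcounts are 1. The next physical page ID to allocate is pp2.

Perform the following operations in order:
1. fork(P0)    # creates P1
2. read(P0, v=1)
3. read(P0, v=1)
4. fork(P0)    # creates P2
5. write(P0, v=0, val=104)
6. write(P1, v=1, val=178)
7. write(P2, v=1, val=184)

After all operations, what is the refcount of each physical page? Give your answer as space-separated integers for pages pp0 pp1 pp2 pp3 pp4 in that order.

Answer: 2 1 1 1 1

Derivation:
Op 1: fork(P0) -> P1. 2 ppages; refcounts: pp0:2 pp1:2
Op 2: read(P0, v1) -> 42. No state change.
Op 3: read(P0, v1) -> 42. No state change.
Op 4: fork(P0) -> P2. 2 ppages; refcounts: pp0:3 pp1:3
Op 5: write(P0, v0, 104). refcount(pp0)=3>1 -> COPY to pp2. 3 ppages; refcounts: pp0:2 pp1:3 pp2:1
Op 6: write(P1, v1, 178). refcount(pp1)=3>1 -> COPY to pp3. 4 ppages; refcounts: pp0:2 pp1:2 pp2:1 pp3:1
Op 7: write(P2, v1, 184). refcount(pp1)=2>1 -> COPY to pp4. 5 ppages; refcounts: pp0:2 pp1:1 pp2:1 pp3:1 pp4:1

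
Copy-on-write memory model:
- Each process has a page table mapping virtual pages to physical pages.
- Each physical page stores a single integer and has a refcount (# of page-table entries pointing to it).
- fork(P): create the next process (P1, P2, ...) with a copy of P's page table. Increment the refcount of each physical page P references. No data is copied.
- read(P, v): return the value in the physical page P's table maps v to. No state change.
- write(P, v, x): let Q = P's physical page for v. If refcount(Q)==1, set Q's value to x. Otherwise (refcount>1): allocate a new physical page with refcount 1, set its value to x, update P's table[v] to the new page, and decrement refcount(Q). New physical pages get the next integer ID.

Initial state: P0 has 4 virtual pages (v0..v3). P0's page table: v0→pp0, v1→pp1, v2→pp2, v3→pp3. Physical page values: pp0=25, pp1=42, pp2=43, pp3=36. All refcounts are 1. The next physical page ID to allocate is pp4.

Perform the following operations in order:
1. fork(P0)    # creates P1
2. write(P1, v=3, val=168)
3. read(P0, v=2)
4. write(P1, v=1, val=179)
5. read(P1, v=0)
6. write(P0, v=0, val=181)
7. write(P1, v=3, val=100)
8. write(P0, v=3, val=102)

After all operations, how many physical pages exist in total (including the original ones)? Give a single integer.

Answer: 7

Derivation:
Op 1: fork(P0) -> P1. 4 ppages; refcounts: pp0:2 pp1:2 pp2:2 pp3:2
Op 2: write(P1, v3, 168). refcount(pp3)=2>1 -> COPY to pp4. 5 ppages; refcounts: pp0:2 pp1:2 pp2:2 pp3:1 pp4:1
Op 3: read(P0, v2) -> 43. No state change.
Op 4: write(P1, v1, 179). refcount(pp1)=2>1 -> COPY to pp5. 6 ppages; refcounts: pp0:2 pp1:1 pp2:2 pp3:1 pp4:1 pp5:1
Op 5: read(P1, v0) -> 25. No state change.
Op 6: write(P0, v0, 181). refcount(pp0)=2>1 -> COPY to pp6. 7 ppages; refcounts: pp0:1 pp1:1 pp2:2 pp3:1 pp4:1 pp5:1 pp6:1
Op 7: write(P1, v3, 100). refcount(pp4)=1 -> write in place. 7 ppages; refcounts: pp0:1 pp1:1 pp2:2 pp3:1 pp4:1 pp5:1 pp6:1
Op 8: write(P0, v3, 102). refcount(pp3)=1 -> write in place. 7 ppages; refcounts: pp0:1 pp1:1 pp2:2 pp3:1 pp4:1 pp5:1 pp6:1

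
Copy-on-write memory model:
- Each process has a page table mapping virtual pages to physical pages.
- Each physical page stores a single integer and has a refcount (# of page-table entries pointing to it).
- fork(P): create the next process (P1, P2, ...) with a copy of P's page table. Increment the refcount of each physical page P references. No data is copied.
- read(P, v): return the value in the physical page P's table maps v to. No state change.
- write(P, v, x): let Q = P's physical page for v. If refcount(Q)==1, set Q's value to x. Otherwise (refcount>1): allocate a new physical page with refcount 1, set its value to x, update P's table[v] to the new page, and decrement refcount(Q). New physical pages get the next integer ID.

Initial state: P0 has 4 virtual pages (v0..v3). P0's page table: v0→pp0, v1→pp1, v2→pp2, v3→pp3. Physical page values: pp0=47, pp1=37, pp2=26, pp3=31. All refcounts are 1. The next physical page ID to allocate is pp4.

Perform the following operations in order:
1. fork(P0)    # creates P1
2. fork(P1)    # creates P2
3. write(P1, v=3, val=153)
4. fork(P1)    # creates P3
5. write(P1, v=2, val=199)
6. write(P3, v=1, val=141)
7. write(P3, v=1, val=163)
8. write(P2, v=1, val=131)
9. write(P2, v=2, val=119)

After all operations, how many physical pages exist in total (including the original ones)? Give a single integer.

Op 1: fork(P0) -> P1. 4 ppages; refcounts: pp0:2 pp1:2 pp2:2 pp3:2
Op 2: fork(P1) -> P2. 4 ppages; refcounts: pp0:3 pp1:3 pp2:3 pp3:3
Op 3: write(P1, v3, 153). refcount(pp3)=3>1 -> COPY to pp4. 5 ppages; refcounts: pp0:3 pp1:3 pp2:3 pp3:2 pp4:1
Op 4: fork(P1) -> P3. 5 ppages; refcounts: pp0:4 pp1:4 pp2:4 pp3:2 pp4:2
Op 5: write(P1, v2, 199). refcount(pp2)=4>1 -> COPY to pp5. 6 ppages; refcounts: pp0:4 pp1:4 pp2:3 pp3:2 pp4:2 pp5:1
Op 6: write(P3, v1, 141). refcount(pp1)=4>1 -> COPY to pp6. 7 ppages; refcounts: pp0:4 pp1:3 pp2:3 pp3:2 pp4:2 pp5:1 pp6:1
Op 7: write(P3, v1, 163). refcount(pp6)=1 -> write in place. 7 ppages; refcounts: pp0:4 pp1:3 pp2:3 pp3:2 pp4:2 pp5:1 pp6:1
Op 8: write(P2, v1, 131). refcount(pp1)=3>1 -> COPY to pp7. 8 ppages; refcounts: pp0:4 pp1:2 pp2:3 pp3:2 pp4:2 pp5:1 pp6:1 pp7:1
Op 9: write(P2, v2, 119). refcount(pp2)=3>1 -> COPY to pp8. 9 ppages; refcounts: pp0:4 pp1:2 pp2:2 pp3:2 pp4:2 pp5:1 pp6:1 pp7:1 pp8:1

Answer: 9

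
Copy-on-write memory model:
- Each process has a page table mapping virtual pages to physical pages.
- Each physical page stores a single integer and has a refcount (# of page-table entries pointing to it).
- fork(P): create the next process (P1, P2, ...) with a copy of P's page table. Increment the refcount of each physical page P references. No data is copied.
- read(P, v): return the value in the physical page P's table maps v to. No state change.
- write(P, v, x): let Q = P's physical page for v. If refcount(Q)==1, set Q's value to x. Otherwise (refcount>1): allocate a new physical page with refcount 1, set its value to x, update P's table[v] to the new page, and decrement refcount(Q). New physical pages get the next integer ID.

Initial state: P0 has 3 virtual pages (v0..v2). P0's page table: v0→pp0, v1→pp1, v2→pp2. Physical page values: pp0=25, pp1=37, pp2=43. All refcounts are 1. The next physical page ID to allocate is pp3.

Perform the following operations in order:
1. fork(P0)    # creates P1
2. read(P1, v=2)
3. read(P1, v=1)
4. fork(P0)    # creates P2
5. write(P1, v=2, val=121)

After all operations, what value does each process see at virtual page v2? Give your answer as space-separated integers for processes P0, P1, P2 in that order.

Op 1: fork(P0) -> P1. 3 ppages; refcounts: pp0:2 pp1:2 pp2:2
Op 2: read(P1, v2) -> 43. No state change.
Op 3: read(P1, v1) -> 37. No state change.
Op 4: fork(P0) -> P2. 3 ppages; refcounts: pp0:3 pp1:3 pp2:3
Op 5: write(P1, v2, 121). refcount(pp2)=3>1 -> COPY to pp3. 4 ppages; refcounts: pp0:3 pp1:3 pp2:2 pp3:1
P0: v2 -> pp2 = 43
P1: v2 -> pp3 = 121
P2: v2 -> pp2 = 43

Answer: 43 121 43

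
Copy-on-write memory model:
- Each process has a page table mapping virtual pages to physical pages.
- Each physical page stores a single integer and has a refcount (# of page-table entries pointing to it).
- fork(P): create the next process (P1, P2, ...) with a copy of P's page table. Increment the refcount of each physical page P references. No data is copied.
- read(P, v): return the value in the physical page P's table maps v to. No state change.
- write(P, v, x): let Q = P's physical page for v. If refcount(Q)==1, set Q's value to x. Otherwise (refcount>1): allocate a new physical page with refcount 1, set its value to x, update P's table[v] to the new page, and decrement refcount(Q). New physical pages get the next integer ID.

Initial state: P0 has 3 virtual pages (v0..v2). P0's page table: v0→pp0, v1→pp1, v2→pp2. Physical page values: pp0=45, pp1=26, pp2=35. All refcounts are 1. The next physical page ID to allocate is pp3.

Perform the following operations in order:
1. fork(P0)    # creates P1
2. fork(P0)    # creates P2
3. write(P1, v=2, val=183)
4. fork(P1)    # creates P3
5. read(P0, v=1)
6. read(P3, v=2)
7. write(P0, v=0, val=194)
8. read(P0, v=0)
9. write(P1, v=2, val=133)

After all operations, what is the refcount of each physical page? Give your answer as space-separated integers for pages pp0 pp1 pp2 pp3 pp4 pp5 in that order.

Answer: 3 4 2 1 1 1

Derivation:
Op 1: fork(P0) -> P1. 3 ppages; refcounts: pp0:2 pp1:2 pp2:2
Op 2: fork(P0) -> P2. 3 ppages; refcounts: pp0:3 pp1:3 pp2:3
Op 3: write(P1, v2, 183). refcount(pp2)=3>1 -> COPY to pp3. 4 ppages; refcounts: pp0:3 pp1:3 pp2:2 pp3:1
Op 4: fork(P1) -> P3. 4 ppages; refcounts: pp0:4 pp1:4 pp2:2 pp3:2
Op 5: read(P0, v1) -> 26. No state change.
Op 6: read(P3, v2) -> 183. No state change.
Op 7: write(P0, v0, 194). refcount(pp0)=4>1 -> COPY to pp4. 5 ppages; refcounts: pp0:3 pp1:4 pp2:2 pp3:2 pp4:1
Op 8: read(P0, v0) -> 194. No state change.
Op 9: write(P1, v2, 133). refcount(pp3)=2>1 -> COPY to pp5. 6 ppages; refcounts: pp0:3 pp1:4 pp2:2 pp3:1 pp4:1 pp5:1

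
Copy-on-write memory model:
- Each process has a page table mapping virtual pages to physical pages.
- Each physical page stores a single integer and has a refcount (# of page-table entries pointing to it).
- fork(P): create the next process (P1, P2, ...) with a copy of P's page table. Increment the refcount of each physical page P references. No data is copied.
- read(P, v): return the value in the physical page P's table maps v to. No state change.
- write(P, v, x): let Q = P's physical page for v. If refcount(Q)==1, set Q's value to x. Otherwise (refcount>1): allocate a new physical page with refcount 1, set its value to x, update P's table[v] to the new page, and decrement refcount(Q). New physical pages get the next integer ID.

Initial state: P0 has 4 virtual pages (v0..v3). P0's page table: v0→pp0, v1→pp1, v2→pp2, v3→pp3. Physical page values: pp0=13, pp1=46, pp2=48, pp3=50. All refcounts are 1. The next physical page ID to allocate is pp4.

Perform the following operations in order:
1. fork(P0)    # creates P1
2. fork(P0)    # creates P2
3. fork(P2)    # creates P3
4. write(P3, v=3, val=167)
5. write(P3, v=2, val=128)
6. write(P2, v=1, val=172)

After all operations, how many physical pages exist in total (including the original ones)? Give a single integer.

Answer: 7

Derivation:
Op 1: fork(P0) -> P1. 4 ppages; refcounts: pp0:2 pp1:2 pp2:2 pp3:2
Op 2: fork(P0) -> P2. 4 ppages; refcounts: pp0:3 pp1:3 pp2:3 pp3:3
Op 3: fork(P2) -> P3. 4 ppages; refcounts: pp0:4 pp1:4 pp2:4 pp3:4
Op 4: write(P3, v3, 167). refcount(pp3)=4>1 -> COPY to pp4. 5 ppages; refcounts: pp0:4 pp1:4 pp2:4 pp3:3 pp4:1
Op 5: write(P3, v2, 128). refcount(pp2)=4>1 -> COPY to pp5. 6 ppages; refcounts: pp0:4 pp1:4 pp2:3 pp3:3 pp4:1 pp5:1
Op 6: write(P2, v1, 172). refcount(pp1)=4>1 -> COPY to pp6. 7 ppages; refcounts: pp0:4 pp1:3 pp2:3 pp3:3 pp4:1 pp5:1 pp6:1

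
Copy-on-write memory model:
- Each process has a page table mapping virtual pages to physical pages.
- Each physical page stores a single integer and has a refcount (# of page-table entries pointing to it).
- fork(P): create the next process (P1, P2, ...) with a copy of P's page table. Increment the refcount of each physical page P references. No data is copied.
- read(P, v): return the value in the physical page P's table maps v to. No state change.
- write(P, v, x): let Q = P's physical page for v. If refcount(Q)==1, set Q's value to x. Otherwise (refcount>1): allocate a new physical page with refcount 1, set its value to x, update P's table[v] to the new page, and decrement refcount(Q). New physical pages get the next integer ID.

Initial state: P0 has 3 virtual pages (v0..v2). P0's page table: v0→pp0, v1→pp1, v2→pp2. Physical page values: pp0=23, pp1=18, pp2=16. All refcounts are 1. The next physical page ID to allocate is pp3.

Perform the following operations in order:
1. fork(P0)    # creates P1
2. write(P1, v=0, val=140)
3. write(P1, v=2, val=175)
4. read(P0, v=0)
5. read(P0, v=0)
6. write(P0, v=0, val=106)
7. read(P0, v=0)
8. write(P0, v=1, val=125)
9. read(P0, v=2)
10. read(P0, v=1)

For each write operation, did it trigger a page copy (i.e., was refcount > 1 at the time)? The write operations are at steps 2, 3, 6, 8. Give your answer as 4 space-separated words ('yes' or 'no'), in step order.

Op 1: fork(P0) -> P1. 3 ppages; refcounts: pp0:2 pp1:2 pp2:2
Op 2: write(P1, v0, 140). refcount(pp0)=2>1 -> COPY to pp3. 4 ppages; refcounts: pp0:1 pp1:2 pp2:2 pp3:1
Op 3: write(P1, v2, 175). refcount(pp2)=2>1 -> COPY to pp4. 5 ppages; refcounts: pp0:1 pp1:2 pp2:1 pp3:1 pp4:1
Op 4: read(P0, v0) -> 23. No state change.
Op 5: read(P0, v0) -> 23. No state change.
Op 6: write(P0, v0, 106). refcount(pp0)=1 -> write in place. 5 ppages; refcounts: pp0:1 pp1:2 pp2:1 pp3:1 pp4:1
Op 7: read(P0, v0) -> 106. No state change.
Op 8: write(P0, v1, 125). refcount(pp1)=2>1 -> COPY to pp5. 6 ppages; refcounts: pp0:1 pp1:1 pp2:1 pp3:1 pp4:1 pp5:1
Op 9: read(P0, v2) -> 16. No state change.
Op 10: read(P0, v1) -> 125. No state change.

yes yes no yes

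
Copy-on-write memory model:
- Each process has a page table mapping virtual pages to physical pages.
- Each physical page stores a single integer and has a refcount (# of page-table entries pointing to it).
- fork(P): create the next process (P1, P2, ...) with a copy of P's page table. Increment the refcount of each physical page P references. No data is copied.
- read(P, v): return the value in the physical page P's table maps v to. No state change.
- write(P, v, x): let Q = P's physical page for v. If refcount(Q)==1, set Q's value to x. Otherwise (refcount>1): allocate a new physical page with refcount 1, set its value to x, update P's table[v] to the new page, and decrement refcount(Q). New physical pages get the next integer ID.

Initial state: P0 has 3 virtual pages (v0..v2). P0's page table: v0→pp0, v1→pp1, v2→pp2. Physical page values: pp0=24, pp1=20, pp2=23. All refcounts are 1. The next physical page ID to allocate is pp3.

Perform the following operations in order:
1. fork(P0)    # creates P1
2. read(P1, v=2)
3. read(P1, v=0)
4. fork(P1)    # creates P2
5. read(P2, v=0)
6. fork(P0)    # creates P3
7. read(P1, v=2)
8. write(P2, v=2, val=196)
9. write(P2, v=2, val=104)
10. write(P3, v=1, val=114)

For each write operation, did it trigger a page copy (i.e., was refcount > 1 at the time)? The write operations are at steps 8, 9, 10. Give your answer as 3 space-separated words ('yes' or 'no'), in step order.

Op 1: fork(P0) -> P1. 3 ppages; refcounts: pp0:2 pp1:2 pp2:2
Op 2: read(P1, v2) -> 23. No state change.
Op 3: read(P1, v0) -> 24. No state change.
Op 4: fork(P1) -> P2. 3 ppages; refcounts: pp0:3 pp1:3 pp2:3
Op 5: read(P2, v0) -> 24. No state change.
Op 6: fork(P0) -> P3. 3 ppages; refcounts: pp0:4 pp1:4 pp2:4
Op 7: read(P1, v2) -> 23. No state change.
Op 8: write(P2, v2, 196). refcount(pp2)=4>1 -> COPY to pp3. 4 ppages; refcounts: pp0:4 pp1:4 pp2:3 pp3:1
Op 9: write(P2, v2, 104). refcount(pp3)=1 -> write in place. 4 ppages; refcounts: pp0:4 pp1:4 pp2:3 pp3:1
Op 10: write(P3, v1, 114). refcount(pp1)=4>1 -> COPY to pp4. 5 ppages; refcounts: pp0:4 pp1:3 pp2:3 pp3:1 pp4:1

yes no yes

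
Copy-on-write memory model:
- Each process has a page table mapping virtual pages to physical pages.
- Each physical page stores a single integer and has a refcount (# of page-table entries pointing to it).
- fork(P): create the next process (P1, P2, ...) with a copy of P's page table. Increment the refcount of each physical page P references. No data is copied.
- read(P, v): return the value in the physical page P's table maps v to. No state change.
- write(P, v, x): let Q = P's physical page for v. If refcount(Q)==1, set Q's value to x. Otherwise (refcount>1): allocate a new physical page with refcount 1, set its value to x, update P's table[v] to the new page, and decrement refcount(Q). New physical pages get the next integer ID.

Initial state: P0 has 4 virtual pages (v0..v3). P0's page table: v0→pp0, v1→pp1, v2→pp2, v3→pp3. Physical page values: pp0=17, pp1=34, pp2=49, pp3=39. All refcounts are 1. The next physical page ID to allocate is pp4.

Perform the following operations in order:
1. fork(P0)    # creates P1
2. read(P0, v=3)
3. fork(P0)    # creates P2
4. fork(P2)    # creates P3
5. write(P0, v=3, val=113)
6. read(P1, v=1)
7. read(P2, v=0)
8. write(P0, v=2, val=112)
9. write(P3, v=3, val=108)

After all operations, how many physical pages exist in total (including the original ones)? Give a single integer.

Answer: 7

Derivation:
Op 1: fork(P0) -> P1. 4 ppages; refcounts: pp0:2 pp1:2 pp2:2 pp3:2
Op 2: read(P0, v3) -> 39. No state change.
Op 3: fork(P0) -> P2. 4 ppages; refcounts: pp0:3 pp1:3 pp2:3 pp3:3
Op 4: fork(P2) -> P3. 4 ppages; refcounts: pp0:4 pp1:4 pp2:4 pp3:4
Op 5: write(P0, v3, 113). refcount(pp3)=4>1 -> COPY to pp4. 5 ppages; refcounts: pp0:4 pp1:4 pp2:4 pp3:3 pp4:1
Op 6: read(P1, v1) -> 34. No state change.
Op 7: read(P2, v0) -> 17. No state change.
Op 8: write(P0, v2, 112). refcount(pp2)=4>1 -> COPY to pp5. 6 ppages; refcounts: pp0:4 pp1:4 pp2:3 pp3:3 pp4:1 pp5:1
Op 9: write(P3, v3, 108). refcount(pp3)=3>1 -> COPY to pp6. 7 ppages; refcounts: pp0:4 pp1:4 pp2:3 pp3:2 pp4:1 pp5:1 pp6:1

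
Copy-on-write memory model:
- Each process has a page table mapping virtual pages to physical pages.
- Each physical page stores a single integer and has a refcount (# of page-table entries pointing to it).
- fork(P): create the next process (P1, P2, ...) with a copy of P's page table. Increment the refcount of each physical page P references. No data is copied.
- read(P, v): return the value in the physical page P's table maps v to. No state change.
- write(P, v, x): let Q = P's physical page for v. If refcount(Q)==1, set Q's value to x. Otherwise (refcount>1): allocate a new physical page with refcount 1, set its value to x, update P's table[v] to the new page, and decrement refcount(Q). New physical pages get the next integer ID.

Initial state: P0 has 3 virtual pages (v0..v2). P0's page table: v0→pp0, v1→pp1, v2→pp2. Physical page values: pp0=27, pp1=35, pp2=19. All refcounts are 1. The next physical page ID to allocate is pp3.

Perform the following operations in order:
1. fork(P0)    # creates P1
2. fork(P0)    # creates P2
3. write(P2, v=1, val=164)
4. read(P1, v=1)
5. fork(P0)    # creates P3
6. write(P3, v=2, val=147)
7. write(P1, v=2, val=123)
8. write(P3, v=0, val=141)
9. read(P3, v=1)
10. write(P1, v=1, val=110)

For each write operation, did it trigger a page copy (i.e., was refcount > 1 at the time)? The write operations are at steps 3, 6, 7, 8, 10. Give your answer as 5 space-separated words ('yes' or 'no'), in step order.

Op 1: fork(P0) -> P1. 3 ppages; refcounts: pp0:2 pp1:2 pp2:2
Op 2: fork(P0) -> P2. 3 ppages; refcounts: pp0:3 pp1:3 pp2:3
Op 3: write(P2, v1, 164). refcount(pp1)=3>1 -> COPY to pp3. 4 ppages; refcounts: pp0:3 pp1:2 pp2:3 pp3:1
Op 4: read(P1, v1) -> 35. No state change.
Op 5: fork(P0) -> P3. 4 ppages; refcounts: pp0:4 pp1:3 pp2:4 pp3:1
Op 6: write(P3, v2, 147). refcount(pp2)=4>1 -> COPY to pp4. 5 ppages; refcounts: pp0:4 pp1:3 pp2:3 pp3:1 pp4:1
Op 7: write(P1, v2, 123). refcount(pp2)=3>1 -> COPY to pp5. 6 ppages; refcounts: pp0:4 pp1:3 pp2:2 pp3:1 pp4:1 pp5:1
Op 8: write(P3, v0, 141). refcount(pp0)=4>1 -> COPY to pp6. 7 ppages; refcounts: pp0:3 pp1:3 pp2:2 pp3:1 pp4:1 pp5:1 pp6:1
Op 9: read(P3, v1) -> 35. No state change.
Op 10: write(P1, v1, 110). refcount(pp1)=3>1 -> COPY to pp7. 8 ppages; refcounts: pp0:3 pp1:2 pp2:2 pp3:1 pp4:1 pp5:1 pp6:1 pp7:1

yes yes yes yes yes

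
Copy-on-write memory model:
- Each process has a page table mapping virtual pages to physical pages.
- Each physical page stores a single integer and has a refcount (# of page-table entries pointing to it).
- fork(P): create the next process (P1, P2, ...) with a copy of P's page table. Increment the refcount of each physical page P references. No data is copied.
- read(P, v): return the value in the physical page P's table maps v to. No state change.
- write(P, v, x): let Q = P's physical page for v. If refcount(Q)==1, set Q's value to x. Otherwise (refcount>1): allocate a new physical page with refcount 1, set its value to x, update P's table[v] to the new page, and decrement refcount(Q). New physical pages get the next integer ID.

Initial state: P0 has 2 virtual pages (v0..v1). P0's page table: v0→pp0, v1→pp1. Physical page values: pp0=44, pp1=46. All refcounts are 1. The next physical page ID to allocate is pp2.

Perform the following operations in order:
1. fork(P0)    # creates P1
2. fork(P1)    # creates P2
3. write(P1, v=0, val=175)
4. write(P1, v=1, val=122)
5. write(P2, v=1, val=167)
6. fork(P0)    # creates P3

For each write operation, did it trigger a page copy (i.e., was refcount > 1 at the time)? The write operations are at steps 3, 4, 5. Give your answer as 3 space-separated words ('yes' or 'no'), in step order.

Op 1: fork(P0) -> P1. 2 ppages; refcounts: pp0:2 pp1:2
Op 2: fork(P1) -> P2. 2 ppages; refcounts: pp0:3 pp1:3
Op 3: write(P1, v0, 175). refcount(pp0)=3>1 -> COPY to pp2. 3 ppages; refcounts: pp0:2 pp1:3 pp2:1
Op 4: write(P1, v1, 122). refcount(pp1)=3>1 -> COPY to pp3. 4 ppages; refcounts: pp0:2 pp1:2 pp2:1 pp3:1
Op 5: write(P2, v1, 167). refcount(pp1)=2>1 -> COPY to pp4. 5 ppages; refcounts: pp0:2 pp1:1 pp2:1 pp3:1 pp4:1
Op 6: fork(P0) -> P3. 5 ppages; refcounts: pp0:3 pp1:2 pp2:1 pp3:1 pp4:1

yes yes yes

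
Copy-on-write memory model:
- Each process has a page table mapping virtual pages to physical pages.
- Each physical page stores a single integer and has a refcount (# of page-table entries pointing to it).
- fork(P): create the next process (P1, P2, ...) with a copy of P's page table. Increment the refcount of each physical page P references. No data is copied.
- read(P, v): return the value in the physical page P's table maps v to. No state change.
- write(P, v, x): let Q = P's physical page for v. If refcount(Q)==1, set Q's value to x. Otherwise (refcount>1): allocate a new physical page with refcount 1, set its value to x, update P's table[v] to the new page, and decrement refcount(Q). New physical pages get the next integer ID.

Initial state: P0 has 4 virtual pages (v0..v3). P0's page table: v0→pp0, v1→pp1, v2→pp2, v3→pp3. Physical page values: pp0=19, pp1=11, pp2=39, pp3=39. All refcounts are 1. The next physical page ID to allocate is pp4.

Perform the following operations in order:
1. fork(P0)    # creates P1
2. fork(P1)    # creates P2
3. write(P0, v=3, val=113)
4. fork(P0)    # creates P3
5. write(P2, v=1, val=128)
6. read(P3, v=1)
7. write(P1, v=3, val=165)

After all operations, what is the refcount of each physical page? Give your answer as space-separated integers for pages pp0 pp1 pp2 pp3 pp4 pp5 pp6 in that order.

Answer: 4 3 4 1 2 1 1

Derivation:
Op 1: fork(P0) -> P1. 4 ppages; refcounts: pp0:2 pp1:2 pp2:2 pp3:2
Op 2: fork(P1) -> P2. 4 ppages; refcounts: pp0:3 pp1:3 pp2:3 pp3:3
Op 3: write(P0, v3, 113). refcount(pp3)=3>1 -> COPY to pp4. 5 ppages; refcounts: pp0:3 pp1:3 pp2:3 pp3:2 pp4:1
Op 4: fork(P0) -> P3. 5 ppages; refcounts: pp0:4 pp1:4 pp2:4 pp3:2 pp4:2
Op 5: write(P2, v1, 128). refcount(pp1)=4>1 -> COPY to pp5. 6 ppages; refcounts: pp0:4 pp1:3 pp2:4 pp3:2 pp4:2 pp5:1
Op 6: read(P3, v1) -> 11. No state change.
Op 7: write(P1, v3, 165). refcount(pp3)=2>1 -> COPY to pp6. 7 ppages; refcounts: pp0:4 pp1:3 pp2:4 pp3:1 pp4:2 pp5:1 pp6:1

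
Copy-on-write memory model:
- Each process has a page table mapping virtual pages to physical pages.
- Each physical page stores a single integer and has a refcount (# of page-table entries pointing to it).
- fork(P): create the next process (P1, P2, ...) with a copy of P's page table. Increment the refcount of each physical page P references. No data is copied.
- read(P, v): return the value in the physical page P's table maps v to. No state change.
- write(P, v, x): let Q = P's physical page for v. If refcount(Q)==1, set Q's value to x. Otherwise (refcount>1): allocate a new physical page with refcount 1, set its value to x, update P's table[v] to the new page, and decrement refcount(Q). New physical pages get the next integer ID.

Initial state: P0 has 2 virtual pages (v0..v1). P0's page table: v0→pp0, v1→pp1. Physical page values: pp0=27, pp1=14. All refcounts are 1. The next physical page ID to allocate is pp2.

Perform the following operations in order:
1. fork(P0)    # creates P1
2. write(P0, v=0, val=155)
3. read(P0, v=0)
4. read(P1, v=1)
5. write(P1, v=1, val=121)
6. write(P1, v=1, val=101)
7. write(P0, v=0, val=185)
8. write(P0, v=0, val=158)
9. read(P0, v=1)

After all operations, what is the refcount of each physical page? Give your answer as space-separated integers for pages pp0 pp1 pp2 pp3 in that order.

Op 1: fork(P0) -> P1. 2 ppages; refcounts: pp0:2 pp1:2
Op 2: write(P0, v0, 155). refcount(pp0)=2>1 -> COPY to pp2. 3 ppages; refcounts: pp0:1 pp1:2 pp2:1
Op 3: read(P0, v0) -> 155. No state change.
Op 4: read(P1, v1) -> 14. No state change.
Op 5: write(P1, v1, 121). refcount(pp1)=2>1 -> COPY to pp3. 4 ppages; refcounts: pp0:1 pp1:1 pp2:1 pp3:1
Op 6: write(P1, v1, 101). refcount(pp3)=1 -> write in place. 4 ppages; refcounts: pp0:1 pp1:1 pp2:1 pp3:1
Op 7: write(P0, v0, 185). refcount(pp2)=1 -> write in place. 4 ppages; refcounts: pp0:1 pp1:1 pp2:1 pp3:1
Op 8: write(P0, v0, 158). refcount(pp2)=1 -> write in place. 4 ppages; refcounts: pp0:1 pp1:1 pp2:1 pp3:1
Op 9: read(P0, v1) -> 14. No state change.

Answer: 1 1 1 1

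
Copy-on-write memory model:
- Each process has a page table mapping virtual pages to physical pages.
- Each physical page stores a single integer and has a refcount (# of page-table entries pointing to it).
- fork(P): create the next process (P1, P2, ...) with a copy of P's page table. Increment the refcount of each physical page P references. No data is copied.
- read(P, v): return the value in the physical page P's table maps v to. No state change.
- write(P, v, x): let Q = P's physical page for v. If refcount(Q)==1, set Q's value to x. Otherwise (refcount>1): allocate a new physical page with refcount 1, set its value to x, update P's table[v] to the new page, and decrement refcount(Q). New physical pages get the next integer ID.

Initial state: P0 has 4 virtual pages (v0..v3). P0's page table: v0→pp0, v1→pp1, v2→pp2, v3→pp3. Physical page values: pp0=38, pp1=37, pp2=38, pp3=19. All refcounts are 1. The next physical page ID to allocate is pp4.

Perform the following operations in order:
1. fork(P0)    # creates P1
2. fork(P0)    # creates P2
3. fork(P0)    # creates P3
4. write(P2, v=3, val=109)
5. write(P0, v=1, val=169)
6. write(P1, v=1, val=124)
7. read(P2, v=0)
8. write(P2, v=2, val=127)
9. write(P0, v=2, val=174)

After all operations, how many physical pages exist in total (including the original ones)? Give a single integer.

Answer: 9

Derivation:
Op 1: fork(P0) -> P1. 4 ppages; refcounts: pp0:2 pp1:2 pp2:2 pp3:2
Op 2: fork(P0) -> P2. 4 ppages; refcounts: pp0:3 pp1:3 pp2:3 pp3:3
Op 3: fork(P0) -> P3. 4 ppages; refcounts: pp0:4 pp1:4 pp2:4 pp3:4
Op 4: write(P2, v3, 109). refcount(pp3)=4>1 -> COPY to pp4. 5 ppages; refcounts: pp0:4 pp1:4 pp2:4 pp3:3 pp4:1
Op 5: write(P0, v1, 169). refcount(pp1)=4>1 -> COPY to pp5. 6 ppages; refcounts: pp0:4 pp1:3 pp2:4 pp3:3 pp4:1 pp5:1
Op 6: write(P1, v1, 124). refcount(pp1)=3>1 -> COPY to pp6. 7 ppages; refcounts: pp0:4 pp1:2 pp2:4 pp3:3 pp4:1 pp5:1 pp6:1
Op 7: read(P2, v0) -> 38. No state change.
Op 8: write(P2, v2, 127). refcount(pp2)=4>1 -> COPY to pp7. 8 ppages; refcounts: pp0:4 pp1:2 pp2:3 pp3:3 pp4:1 pp5:1 pp6:1 pp7:1
Op 9: write(P0, v2, 174). refcount(pp2)=3>1 -> COPY to pp8. 9 ppages; refcounts: pp0:4 pp1:2 pp2:2 pp3:3 pp4:1 pp5:1 pp6:1 pp7:1 pp8:1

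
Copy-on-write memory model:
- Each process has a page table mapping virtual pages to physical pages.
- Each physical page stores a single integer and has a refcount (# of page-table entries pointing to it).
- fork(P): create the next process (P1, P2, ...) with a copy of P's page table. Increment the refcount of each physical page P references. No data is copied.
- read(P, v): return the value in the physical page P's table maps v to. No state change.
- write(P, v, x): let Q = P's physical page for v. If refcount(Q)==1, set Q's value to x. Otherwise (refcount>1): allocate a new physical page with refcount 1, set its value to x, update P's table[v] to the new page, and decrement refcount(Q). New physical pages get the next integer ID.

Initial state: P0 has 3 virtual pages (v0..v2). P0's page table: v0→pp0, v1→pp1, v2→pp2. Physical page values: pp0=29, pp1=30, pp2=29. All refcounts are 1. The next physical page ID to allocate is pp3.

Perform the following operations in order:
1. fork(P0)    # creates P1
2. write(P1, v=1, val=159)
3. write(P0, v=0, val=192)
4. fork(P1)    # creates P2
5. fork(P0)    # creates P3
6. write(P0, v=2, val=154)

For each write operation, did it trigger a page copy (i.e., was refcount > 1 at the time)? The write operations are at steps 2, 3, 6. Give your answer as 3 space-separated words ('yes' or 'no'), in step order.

Op 1: fork(P0) -> P1. 3 ppages; refcounts: pp0:2 pp1:2 pp2:2
Op 2: write(P1, v1, 159). refcount(pp1)=2>1 -> COPY to pp3. 4 ppages; refcounts: pp0:2 pp1:1 pp2:2 pp3:1
Op 3: write(P0, v0, 192). refcount(pp0)=2>1 -> COPY to pp4. 5 ppages; refcounts: pp0:1 pp1:1 pp2:2 pp3:1 pp4:1
Op 4: fork(P1) -> P2. 5 ppages; refcounts: pp0:2 pp1:1 pp2:3 pp3:2 pp4:1
Op 5: fork(P0) -> P3. 5 ppages; refcounts: pp0:2 pp1:2 pp2:4 pp3:2 pp4:2
Op 6: write(P0, v2, 154). refcount(pp2)=4>1 -> COPY to pp5. 6 ppages; refcounts: pp0:2 pp1:2 pp2:3 pp3:2 pp4:2 pp5:1

yes yes yes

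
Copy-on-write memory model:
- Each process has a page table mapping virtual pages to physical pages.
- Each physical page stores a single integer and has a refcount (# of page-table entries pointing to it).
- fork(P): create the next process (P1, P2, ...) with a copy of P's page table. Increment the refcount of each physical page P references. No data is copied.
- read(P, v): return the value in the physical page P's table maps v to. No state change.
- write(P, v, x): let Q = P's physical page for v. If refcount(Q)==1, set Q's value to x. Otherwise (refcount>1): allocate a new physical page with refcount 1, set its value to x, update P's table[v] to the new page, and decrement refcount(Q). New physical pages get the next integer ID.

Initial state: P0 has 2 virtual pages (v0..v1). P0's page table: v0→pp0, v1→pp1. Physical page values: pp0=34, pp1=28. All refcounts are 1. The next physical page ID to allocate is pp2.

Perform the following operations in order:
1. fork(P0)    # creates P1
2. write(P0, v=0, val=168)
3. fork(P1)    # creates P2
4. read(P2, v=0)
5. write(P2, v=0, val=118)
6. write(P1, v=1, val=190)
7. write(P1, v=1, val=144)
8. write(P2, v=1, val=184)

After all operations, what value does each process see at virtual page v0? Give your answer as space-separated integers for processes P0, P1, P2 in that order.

Answer: 168 34 118

Derivation:
Op 1: fork(P0) -> P1. 2 ppages; refcounts: pp0:2 pp1:2
Op 2: write(P0, v0, 168). refcount(pp0)=2>1 -> COPY to pp2. 3 ppages; refcounts: pp0:1 pp1:2 pp2:1
Op 3: fork(P1) -> P2. 3 ppages; refcounts: pp0:2 pp1:3 pp2:1
Op 4: read(P2, v0) -> 34. No state change.
Op 5: write(P2, v0, 118). refcount(pp0)=2>1 -> COPY to pp3. 4 ppages; refcounts: pp0:1 pp1:3 pp2:1 pp3:1
Op 6: write(P1, v1, 190). refcount(pp1)=3>1 -> COPY to pp4. 5 ppages; refcounts: pp0:1 pp1:2 pp2:1 pp3:1 pp4:1
Op 7: write(P1, v1, 144). refcount(pp4)=1 -> write in place. 5 ppages; refcounts: pp0:1 pp1:2 pp2:1 pp3:1 pp4:1
Op 8: write(P2, v1, 184). refcount(pp1)=2>1 -> COPY to pp5. 6 ppages; refcounts: pp0:1 pp1:1 pp2:1 pp3:1 pp4:1 pp5:1
P0: v0 -> pp2 = 168
P1: v0 -> pp0 = 34
P2: v0 -> pp3 = 118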